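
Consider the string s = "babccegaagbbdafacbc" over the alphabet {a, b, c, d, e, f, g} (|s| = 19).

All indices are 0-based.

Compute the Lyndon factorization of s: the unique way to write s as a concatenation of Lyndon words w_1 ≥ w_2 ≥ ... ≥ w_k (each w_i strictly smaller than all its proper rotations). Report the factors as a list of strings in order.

["b", "abcceg", "aagbbdafacbc"]

emit factor 1: 'b' (i=0, period=1)
emit factor 2: 'abcceg' (i=1, period=6)
emit factor 3: 'aagbbdafacbc' (i=7, period=12)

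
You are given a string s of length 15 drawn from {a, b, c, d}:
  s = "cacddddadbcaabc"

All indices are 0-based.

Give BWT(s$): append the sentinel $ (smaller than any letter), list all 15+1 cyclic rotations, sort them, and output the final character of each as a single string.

rank  rotation          last
    0  $cacddddadbcaabc  c
    1  aabc$cacddddadbc  c
    2  abc$cacddddadbca  a
    3  acddddadbcaabc$c  c
    4  adbcaabc$cacdddd  d
    5  bc$cacddddadbcaa  a
    6  bcaabc$cacddddad  d
    7  c$cacddddadbcaab  b
    8  caabc$cacddddadb  b
    9  cacddddadbcaabc$  $
   10  cddddadbcaabc$ca  a
   11  dadbcaabc$cacddd  d
   12  dbcaabc$cacdddda  a
   13  ddadbcaabc$cacdd  d
   14  dddadbcaabc$cacd  d
   15  ddddadbcaabc$cac  c

ccacdadbb$adaddc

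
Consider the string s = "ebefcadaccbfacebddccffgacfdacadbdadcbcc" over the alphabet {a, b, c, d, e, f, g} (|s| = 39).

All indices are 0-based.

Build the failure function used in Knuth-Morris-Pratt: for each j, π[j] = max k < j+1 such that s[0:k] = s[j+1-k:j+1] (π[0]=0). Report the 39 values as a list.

π[0] = 0
j=1 s[j]='b': π[1]=0 (border '')
j=2 s[j]='e': π[2]=1 (border 'e')
j=3 s[j]='f': k: 1→0; π[3]=0 (border '')
j=4 s[j]='c': π[4]=0 (border '')
j=5 s[j]='a': π[5]=0 (border '')
j=6 s[j]='d': π[6]=0 (border '')
j=7 s[j]='a': π[7]=0 (border '')
j=8 s[j]='c': π[8]=0 (border '')
j=9 s[j]='c': π[9]=0 (border '')
j=10 s[j]='b': π[10]=0 (border '')
j=11 s[j]='f': π[11]=0 (border '')
j=12 s[j]='a': π[12]=0 (border '')
j=13 s[j]='c': π[13]=0 (border '')
j=14 s[j]='e': π[14]=1 (border 'e')
j=15 s[j]='b': π[15]=2 (border 'eb')
j=16 s[j]='d': k: 2→0; π[16]=0 (border '')
j=17 s[j]='d': π[17]=0 (border '')
j=18 s[j]='c': π[18]=0 (border '')
j=19 s[j]='c': π[19]=0 (border '')
j=20 s[j]='f': π[20]=0 (border '')
j=21 s[j]='f': π[21]=0 (border '')
j=22 s[j]='g': π[22]=0 (border '')
j=23 s[j]='a': π[23]=0 (border '')
j=24 s[j]='c': π[24]=0 (border '')
j=25 s[j]='f': π[25]=0 (border '')
j=26 s[j]='d': π[26]=0 (border '')
j=27 s[j]='a': π[27]=0 (border '')
j=28 s[j]='c': π[28]=0 (border '')
j=29 s[j]='a': π[29]=0 (border '')
j=30 s[j]='d': π[30]=0 (border '')
j=31 s[j]='b': π[31]=0 (border '')
j=32 s[j]='d': π[32]=0 (border '')
j=33 s[j]='a': π[33]=0 (border '')
j=34 s[j]='d': π[34]=0 (border '')
j=35 s[j]='c': π[35]=0 (border '')
j=36 s[j]='b': π[36]=0 (border '')
j=37 s[j]='c': π[37]=0 (border '')
j=38 s[j]='c': π[38]=0 (border '')

[0, 0, 1, 0, 0, 0, 0, 0, 0, 0, 0, 0, 0, 0, 1, 2, 0, 0, 0, 0, 0, 0, 0, 0, 0, 0, 0, 0, 0, 0, 0, 0, 0, 0, 0, 0, 0, 0, 0]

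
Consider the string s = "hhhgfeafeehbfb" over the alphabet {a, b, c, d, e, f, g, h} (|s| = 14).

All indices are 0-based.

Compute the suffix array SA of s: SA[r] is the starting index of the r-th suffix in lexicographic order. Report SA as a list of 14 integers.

rank→(start, suffix):
  0 → (6, 'afeehbfb')
  1 → (13, 'b')
  2 → (11, 'bfb')
  3 → (5, 'eafeehbfb')
  4 → (8, 'eehbfb')
  5 → (9, 'ehbfb')
  6 → (12, 'fb')
  7 → (4, 'feafeehbfb')
  8 → (7, 'feehbfb')
  9 → (3, 'gfeafeehbfb')
  10 → (10, 'hbfb')
  11 → (2, 'hgfeafeehbfb')
  12 → (1, 'hhgfeafeehbfb')
  13 → (0, 'hhhgfeafeehbfb')

[6, 13, 11, 5, 8, 9, 12, 4, 7, 3, 10, 2, 1, 0]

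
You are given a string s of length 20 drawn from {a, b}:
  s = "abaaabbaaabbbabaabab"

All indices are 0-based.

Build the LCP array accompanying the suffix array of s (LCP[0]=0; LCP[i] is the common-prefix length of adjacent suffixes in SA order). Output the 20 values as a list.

[0, 5, 2, 3, 4, 1, 2, 4, 3, 2, 3, 0, 1, 6, 3, 2, 3, 1, 3, 2]

rank→(start, suffix):
  0 → (2, 'aaabbaaabbbabaabab')
  1 → (7, 'aaabbbabaabab')
  2 → (15, 'aabab')
  3 → (3, 'aabbaaabbbabaabab')
  4 → (8, 'aabbbabaabab')
  5 → (18, 'ab')
  6 → (0, 'abaaabbaaabbbabaabab')
  7 → (13, 'abaabab')
  8 → (16, 'abab')
  9 → (4, 'abbaaabbbabaabab')
  10 → (9, 'abbbabaabab')
  11 → (19, 'b')
  12 → (1, 'baaabbaaabbbabaabab')
  13 → (6, 'baaabbbabaabab')
  14 → (14, 'baabab')
  15 → (17, 'bab')
  16 → (12, 'babaabab')
  17 → (5, 'bbaaabbbabaabab')
  18 → (11, 'bbabaabab')
  19 → (10, 'bbbabaabab')

SA = [2, 7, 15, 3, 8, 18, 0, 13, 16, 4, 9, 19, 1, 6, 14, 17, 12, 5, 11, 10]
i: (SA[i-1],SA[i]) lcp shared
  1: (2,7) 5 'aaabb'
  2: (7,15) 2 'aa'
  3: (15,3) 3 'aab'
  4: (3,8) 4 'aabb'
  5: (8,18) 1 'a'
  6: (18,0) 2 'ab'
  7: (0,13) 4 'abaa'
  8: (13,16) 3 'aba'
  9: (16,4) 2 'ab'
  10: (4,9) 3 'abb'
  11: (9,19) 0 ''
  12: (19,1) 1 'b'
  13: (1,6) 6 'baaabb'
  14: (6,14) 3 'baa'
  15: (14,17) 2 'ba'
  16: (17,12) 3 'bab'
  17: (12,5) 1 'b'
  18: (5,11) 3 'bba'
  19: (11,10) 2 'bb'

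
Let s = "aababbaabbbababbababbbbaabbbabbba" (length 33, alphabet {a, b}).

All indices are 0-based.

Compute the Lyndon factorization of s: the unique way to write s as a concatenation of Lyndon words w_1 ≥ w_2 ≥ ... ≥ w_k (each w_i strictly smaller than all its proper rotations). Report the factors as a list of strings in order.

emit factor 1: 'aababbaabbbababbababbbbaabbbabbb' (i=0, period=32)
emit factor 2: 'a' (i=32, period=1)

["aababbaabbbababbababbbbaabbbabbb", "a"]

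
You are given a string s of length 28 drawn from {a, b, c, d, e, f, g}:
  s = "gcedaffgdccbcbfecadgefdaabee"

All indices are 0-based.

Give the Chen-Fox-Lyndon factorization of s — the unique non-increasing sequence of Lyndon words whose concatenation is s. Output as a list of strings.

emit factor 1: 'g' (i=0, period=1)
emit factor 2: 'ced' (i=1, period=3)
emit factor 3: 'affgdccbcbfec' (i=4, period=13)
emit factor 4: 'adgefd' (i=17, period=6)
emit factor 5: 'aabee' (i=23, period=5)

["g", "ced", "affgdccbcbfec", "adgefd", "aabee"]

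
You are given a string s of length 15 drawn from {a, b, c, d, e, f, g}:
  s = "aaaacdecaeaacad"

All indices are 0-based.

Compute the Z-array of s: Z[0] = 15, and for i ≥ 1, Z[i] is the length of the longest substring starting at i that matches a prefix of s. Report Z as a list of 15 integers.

Z[0]=15
i=1: i≥r, start 0; Z[1]=3 scan→box=[1,4)
i=2: min(r-i=2, Z[1]=3)=2; Z[2]=2
i=3: min(r-i=1, Z[2]=2)=1; Z[3]=1
i=4: i≥r, start 0; Z[4]=0
i=5: i≥r, start 0; Z[5]=0
i=6: i≥r, start 0; Z[6]=0
i=7: i≥r, start 0; Z[7]=0
i=8: i≥r, start 0; Z[8]=1 scan→box=[8,9)
i=9: i≥r, start 0; Z[9]=0
i=10: i≥r, start 0; Z[10]=2 scan→box=[10,12)
i=11: min(r-i=1, Z[1]=3)=1; Z[11]=1
i=12: i≥r, start 0; Z[12]=0
i=13: i≥r, start 0; Z[13]=1 scan→box=[13,14)
i=14: i≥r, start 0; Z[14]=0

[15, 3, 2, 1, 0, 0, 0, 0, 1, 0, 2, 1, 0, 1, 0]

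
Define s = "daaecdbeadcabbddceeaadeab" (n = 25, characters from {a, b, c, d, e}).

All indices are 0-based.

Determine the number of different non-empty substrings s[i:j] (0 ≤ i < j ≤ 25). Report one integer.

299

sorted suffixes:
  #0 SA[0]=19  'aadeab'
  #1 SA[1]=1  'aaecdbeadcabbddceeaadeab'
  #2 SA[2]=23  'ab'
  #3 SA[3]=11  'abbddceeaadeab'
  #4 SA[4]=8  'adcabbddceeaadeab'
  #5 SA[5]=20  'adeab'
  #6 SA[6]=2  'aecdbeadcabbddceeaadeab'
  #7 SA[7]=24  'b'
  #8 SA[8]=12  'bbddceeaadeab'
  #9 SA[9]=13  'bddceeaadeab'
  #10 SA[10]=6  'beadcabbddceeaadeab'
  #11 SA[11]=10  'cabbddceeaadeab'
  #12 SA[12]=4  'cdbeadcabbddceeaadeab'
  #13 SA[13]=16  'ceeaadeab'
  #14 SA[14]=0  'daaecdbeadcabbddceeaadeab'
  #15 SA[15]=5  'dbeadcabbddceeaadeab'
  #16 SA[16]=9  'dcabbddceeaadeab'
  #17 SA[17]=15  'dceeaadeab'
  #18 SA[18]=14  'ddceeaadeab'
  #19 SA[19]=21  'deab'
  #20 SA[20]=18  'eaadeab'
  #21 SA[21]=22  'eab'
  #22 SA[22]=7  'eadcabbddceeaadeab'
  #23 SA[23]=3  'ecdbeadcabbddceeaadeab'
  #24 SA[24]=17  'eeaadeab'

SA = [19, 1, 23, 11, 8, 20, 2, 24, 12, 13, 6, 10, 4, 16, 0, 5, 9, 15, 14, 21, 18, 22, 7, 3, 17]
i: (SA[i-1],SA[i]) lcp shared
  1: (19,1) 2 'aa'
  2: (1,23) 1 'a'
  3: (23,11) 2 'ab'
  4: (11,8) 1 'a'
  5: (8,20) 2 'ad'
  6: (20,2) 1 'a'
  7: (2,24) 0 ''
  8: (24,12) 1 'b'
  9: (12,13) 1 'b'
  10: (13,6) 1 'b'
  11: (6,10) 0 ''
  12: (10,4) 1 'c'
  13: (4,16) 1 'c'
  14: (16,0) 0 ''
  15: (0,5) 1 'd'
  16: (5,9) 1 'd'
  17: (9,15) 2 'dc'
  18: (15,14) 1 'd'
  19: (14,21) 1 'd'
  20: (21,18) 0 ''
  21: (18,22) 2 'ea'
  22: (22,7) 2 'ea'
  23: (7,3) 1 'e'
  24: (3,17) 1 'e'

n(n+1)/2 = 25·26/2 = 325
Σ LCP = 0 + 2 + 1 + 2 + 1 + 2 + 1 + 0 + 1 + 1 + 1 + 0 + 1 + 1 + 0 + 1 + 1 + 2 + 1 + 1 + 0 + 2 + 2 + 1 + 1 = 26
distinct = 325 − 26 = 299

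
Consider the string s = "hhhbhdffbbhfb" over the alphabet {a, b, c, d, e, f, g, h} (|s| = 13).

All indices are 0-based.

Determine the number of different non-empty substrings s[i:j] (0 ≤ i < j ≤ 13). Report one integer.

79

sorted suffixes:
  #0 SA[0]=12  'b'
  #1 SA[1]=8  'bbhfb'
  #2 SA[2]=3  'bhdffbbhfb'
  #3 SA[3]=9  'bhfb'
  #4 SA[4]=5  'dffbbhfb'
  #5 SA[5]=11  'fb'
  #6 SA[6]=7  'fbbhfb'
  #7 SA[7]=6  'ffbbhfb'
  #8 SA[8]=2  'hbhdffbbhfb'
  #9 SA[9]=4  'hdffbbhfb'
  #10 SA[10]=10  'hfb'
  #11 SA[11]=1  'hhbhdffbbhfb'
  #12 SA[12]=0  'hhhbhdffbbhfb'

SA = [12, 8, 3, 9, 5, 11, 7, 6, 2, 4, 10, 1, 0]
[i] adj suffixes → lcp
  [1] 12/8 → 1 ('b')
  [2] 8/3 → 1 ('b')
  [3] 3/9 → 2 ('bh')
  [4] 9/5 → 0 ('')
  [5] 5/11 → 0 ('')
  [6] 11/7 → 2 ('fb')
  [7] 7/6 → 1 ('f')
  [8] 6/2 → 0 ('')
  [9] 2/4 → 1 ('h')
  [10] 4/10 → 1 ('h')
  [11] 10/1 → 1 ('h')
  [12] 1/0 → 2 ('hh')

n(n+1)/2 = 13·14/2 = 91
Σ LCP = 0 + 1 + 1 + 2 + 0 + 0 + 2 + 1 + 0 + 1 + 1 + 1 + 2 = 12
distinct = 91 − 12 = 79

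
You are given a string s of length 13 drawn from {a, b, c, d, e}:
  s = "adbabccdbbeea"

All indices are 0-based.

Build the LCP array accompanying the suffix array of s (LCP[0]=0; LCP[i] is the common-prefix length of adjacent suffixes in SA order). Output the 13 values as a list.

[0, 1, 1, 0, 1, 1, 1, 0, 1, 0, 2, 0, 1]

rank | idx | suffix
   0 |  12 | a
   1 |   3 | abccdbbeea
   2 |   0 | adbabccdbbeea
   3 |   2 | babccdbbeea
   4 |   8 | bbeea
   5 |   4 | bccdbbeea
   6 |   9 | beea
   7 |   5 | ccdbbeea
   8 |   6 | cdbbeea
   9 |   1 | dbabccdbbeea
  10 |   7 | dbbeea
  11 |  11 | ea
  12 |  10 | eea

SA = [12, 3, 0, 2, 8, 4, 9, 5, 6, 1, 7, 11, 10]
rank  pair      lcp
   1  s[12:],s[3:]  1  'a'
   2  s[3:],s[0:]  1  'a'
   3  s[0:],s[2:]  0  ''
   4  s[2:],s[8:]  1  'b'
   5  s[8:],s[4:]  1  'b'
   6  s[4:],s[9:]  1  'b'
   7  s[9:],s[5:]  0  ''
   8  s[5:],s[6:]  1  'c'
   9  s[6:],s[1:]  0  ''
  10  s[1:],s[7:]  2  'db'
  11  s[7:],s[11:]  0  ''
  12  s[11:],s[10:]  1  'e'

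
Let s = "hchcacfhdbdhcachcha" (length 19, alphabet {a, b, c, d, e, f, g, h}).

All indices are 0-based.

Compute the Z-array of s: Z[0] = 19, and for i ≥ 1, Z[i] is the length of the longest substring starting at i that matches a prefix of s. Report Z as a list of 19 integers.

[19, 0, 2, 0, 0, 0, 0, 1, 0, 0, 0, 2, 0, 0, 0, 3, 0, 1, 0]

Z[0]=19
i=1: outside box; Z[1]=0
i=2: outside box; Z[2]=2 grow→box=[2,4)
i=3: min(r-i=1, Z[1]=0)=0; Z[3]=0
i=4: outside box; Z[4]=0
i=5: outside box; Z[5]=0
i=6: outside box; Z[6]=0
i=7: outside box; Z[7]=1 grow→box=[7,8)
i=8: outside box; Z[8]=0
i=9: outside box; Z[9]=0
i=10: outside box; Z[10]=0
i=11: outside box; Z[11]=2 grow→box=[11,13)
i=12: min(r-i=1, Z[1]=0)=0; Z[12]=0
i=13: outside box; Z[13]=0
i=14: outside box; Z[14]=0
i=15: outside box; Z[15]=3 grow→box=[15,18)
i=16: min(r-i=2, Z[1]=0)=0; Z[16]=0
i=17: min(r-i=1, Z[2]=2)=1; Z[17]=1
i=18: outside box; Z[18]=0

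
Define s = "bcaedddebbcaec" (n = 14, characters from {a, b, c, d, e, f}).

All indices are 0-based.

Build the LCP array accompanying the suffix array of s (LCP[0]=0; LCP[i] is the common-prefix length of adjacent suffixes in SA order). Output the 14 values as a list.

[0, 2, 0, 1, 4, 0, 1, 3, 0, 2, 1, 0, 1, 1]

rank | idx | suffix
   0 |  11 | aec
   1 |   2 | aedddebbcaec
   2 |   8 | bbcaec
   3 |   9 | bcaec
   4 |   0 | bcaedddebbcaec
   5 |  13 | c
   6 |  10 | caec
   7 |   1 | caedddebbcaec
   8 |   4 | dddebbcaec
   9 |   5 | ddebbcaec
  10 |   6 | debbcaec
  11 |   7 | ebbcaec
  12 |  12 | ec
  13 |   3 | edddebbcaec

SA = [11, 2, 8, 9, 0, 13, 10, 1, 4, 5, 6, 7, 12, 3]
rank  pair      lcp
   1  s[11:],s[2:]  2  'ae'
   2  s[2:],s[8:]  0  ''
   3  s[8:],s[9:]  1  'b'
   4  s[9:],s[0:]  4  'bcae'
   5  s[0:],s[13:]  0  ''
   6  s[13:],s[10:]  1  'c'
   7  s[10:],s[1:]  3  'cae'
   8  s[1:],s[4:]  0  ''
   9  s[4:],s[5:]  2  'dd'
  10  s[5:],s[6:]  1  'd'
  11  s[6:],s[7:]  0  ''
  12  s[7:],s[12:]  1  'e'
  13  s[12:],s[3:]  1  'e'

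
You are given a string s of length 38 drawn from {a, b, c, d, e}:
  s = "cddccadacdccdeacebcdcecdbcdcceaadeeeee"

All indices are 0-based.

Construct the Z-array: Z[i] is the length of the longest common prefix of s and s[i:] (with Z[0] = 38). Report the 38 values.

[38, 0, 0, 1, 1, 0, 0, 0, 2, 0, 1, 2, 0, 0, 0, 1, 0, 0, 2, 0, 1, 0, 2, 0, 0, 2, 0, 1, 1, 0, 0, 0, 0, 0, 0, 0, 0, 0]

Z[0]=38
i=1: fresh scan; Z[1]=0
i=2: fresh scan; Z[2]=0
i=3: fresh scan; Z[3]=1 scan→box=[3,4)
i=4: fresh scan; Z[4]=1 scan→box=[4,5)
i=5: fresh scan; Z[5]=0
i=6: fresh scan; Z[6]=0
i=7: fresh scan; Z[7]=0
i=8: fresh scan; Z[8]=2 scan→box=[8,10)
i=9: min(r-i=1, Z[1]=0)=0; Z[9]=0
i=10: fresh scan; Z[10]=1 scan→box=[10,11)
i=11: fresh scan; Z[11]=2 scan→box=[11,13)
i=12: min(r-i=1, Z[1]=0)=0; Z[12]=0
i=13: fresh scan; Z[13]=0
i=14: fresh scan; Z[14]=0
i=15: fresh scan; Z[15]=1 scan→box=[15,16)
i=16: fresh scan; Z[16]=0
i=17: fresh scan; Z[17]=0
i=18: fresh scan; Z[18]=2 scan→box=[18,20)
i=19: min(r-i=1, Z[1]=0)=0; Z[19]=0
i=20: fresh scan; Z[20]=1 scan→box=[20,21)
i=21: fresh scan; Z[21]=0
i=22: fresh scan; Z[22]=2 scan→box=[22,24)
i=23: min(r-i=1, Z[1]=0)=0; Z[23]=0
i=24: fresh scan; Z[24]=0
i=25: fresh scan; Z[25]=2 scan→box=[25,27)
i=26: min(r-i=1, Z[1]=0)=0; Z[26]=0
i=27: fresh scan; Z[27]=1 scan→box=[27,28)
i=28: fresh scan; Z[28]=1 scan→box=[28,29)
i=29: fresh scan; Z[29]=0
i=30: fresh scan; Z[30]=0
i=31: fresh scan; Z[31]=0
i=32: fresh scan; Z[32]=0
i=33: fresh scan; Z[33]=0
i=34: fresh scan; Z[34]=0
i=35: fresh scan; Z[35]=0
i=36: fresh scan; Z[36]=0
i=37: fresh scan; Z[37]=0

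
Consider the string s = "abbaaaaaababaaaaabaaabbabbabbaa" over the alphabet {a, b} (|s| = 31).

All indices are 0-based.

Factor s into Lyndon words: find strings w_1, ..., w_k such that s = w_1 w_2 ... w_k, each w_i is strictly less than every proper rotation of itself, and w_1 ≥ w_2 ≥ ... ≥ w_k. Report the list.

emit factor 1: 'abb' (i=0, period=3)
emit factor 2: 'aaaaaababaaaaabaaabbabbabb' (i=3, period=26)
emit factor 3: 'a' (i=29, period=1)
emit factor 4: 'a' (i=30, period=1)

["abb", "aaaaaababaaaaabaaabbabbabb", "a", "a"]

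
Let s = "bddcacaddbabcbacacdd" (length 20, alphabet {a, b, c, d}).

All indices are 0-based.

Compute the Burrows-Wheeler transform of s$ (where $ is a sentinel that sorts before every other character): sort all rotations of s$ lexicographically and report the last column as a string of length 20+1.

rank  rotation               last
    0  $bddcacaddbabcbacacdd  d
    1  abcbacacdd$bddcacaddb  b
    2  acacdd$bddcacaddbabcb  b
    3  acaddbabcbacacdd$bddc  c
    4  acdd$bddcacaddbabcbac  c
    5  addbabcbacacdd$bddcac  c
    6  babcbacacdd$bddcacadd  d
    7  bacacdd$bddcacaddbabc  c
    8  bcbacacdd$bddcacaddba  a
    9  bddcacaddbabcbacacdd$  $
   10  cacaddbabcbacacdd$bdd  d
   11  cacdd$bddcacaddbabcba  a
   12  caddbabcbacacdd$bddca  a
   13  cbacacdd$bddcacaddbab  b
   14  cdd$bddcacaddbabcbaca  a
   15  d$bddcacaddbabcbacacd  d
   16  dbabcbacacdd$bddcacad  d
   17  dcacaddbabcbacacdd$bd  d
   18  dd$bddcacaddbabcbacac  c
   19  ddbabcbacacdd$bddcaca  a
   20  ddcacaddbabcbacacdd$b  b

dbbcccdca$daabadddcab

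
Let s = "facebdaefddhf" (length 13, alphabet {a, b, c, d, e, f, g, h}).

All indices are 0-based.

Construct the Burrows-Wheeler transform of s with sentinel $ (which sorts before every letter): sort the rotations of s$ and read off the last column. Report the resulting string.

rank  rotation        last
    0  $facebdaefddhf  f
    1  acebdaefddhf$f  f
    2  aefddhf$facebd  d
    3  bdaefddhf$face  e
    4  cebdaefddhf$fa  a
    5  daefddhf$faceb  b
    6  ddhf$facebdaef  f
    7  dhf$facebdaefd  d
    8  ebdaefddhf$fac  c
    9  efddhf$facebda  a
   10  f$facebdaefddh  h
   11  facebdaefddhf$  $
   12  fddhf$facebdae  e
   13  hf$facebdaefdd  d

ffdeabfdcah$ed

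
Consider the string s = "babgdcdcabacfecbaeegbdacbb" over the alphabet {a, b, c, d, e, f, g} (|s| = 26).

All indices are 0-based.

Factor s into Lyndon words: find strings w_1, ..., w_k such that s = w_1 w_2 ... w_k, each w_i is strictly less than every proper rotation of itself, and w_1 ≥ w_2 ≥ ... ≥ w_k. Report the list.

["b", "abgdcdc", "abacfecbaeegbdacbb"]

emit factor 1: 'b' (i=0, period=1)
emit factor 2: 'abgdcdc' (i=1, period=7)
emit factor 3: 'abacfecbaeegbdacbb' (i=8, period=18)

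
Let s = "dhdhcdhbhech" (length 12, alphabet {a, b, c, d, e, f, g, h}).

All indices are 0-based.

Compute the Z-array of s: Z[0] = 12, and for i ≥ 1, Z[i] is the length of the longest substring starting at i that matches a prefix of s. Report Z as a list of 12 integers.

[12, 0, 2, 0, 0, 2, 0, 0, 0, 0, 0, 0]

Z[0]=12
i=1: outside box; Z[1]=0
i=2: outside box; Z[2]=2 extend→box=[2,4)
i=3: min(r-i=1, Z[1]=0)=0; Z[3]=0
i=4: outside box; Z[4]=0
i=5: outside box; Z[5]=2 extend→box=[5,7)
i=6: min(r-i=1, Z[1]=0)=0; Z[6]=0
i=7: outside box; Z[7]=0
i=8: outside box; Z[8]=0
i=9: outside box; Z[9]=0
i=10: outside box; Z[10]=0
i=11: outside box; Z[11]=0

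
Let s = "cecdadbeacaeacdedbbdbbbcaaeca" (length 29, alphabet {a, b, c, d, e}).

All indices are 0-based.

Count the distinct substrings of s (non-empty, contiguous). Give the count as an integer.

rank | idx | suffix
   0 |  28 | a
   1 |  24 | aaeca
   2 |   8 | acaeacdedbbdbbbcaaeca
   3 |  12 | acdedbbdbbbcaaeca
   4 |   4 | adbeacaeacdedbbdbbbcaaeca
   5 |  10 | aeacdedbbdbbbcaaeca
   6 |  25 | aeca
   7 |  20 | bbbcaaeca
   8 |  21 | bbcaaeca
   9 |  17 | bbdbbbcaaeca
  10 |  22 | bcaaeca
  11 |  18 | bdbbbcaaeca
  12 |   6 | beacaeacdedbbdbbbcaaeca
  13 |  27 | ca
  14 |  23 | caaeca
  15 |   9 | caeacdedbbdbbbcaaeca
  16 |   2 | cdadbeacaeacdedbbdbbbcaaeca
  17 |  13 | cdedbbdbbbcaaeca
  18 |   0 | cecdadbeacaeacdedbbdbbbcaaeca
  19 |   3 | dadbeacaeacdedbbdbbbcaaeca
  20 |  19 | dbbbcaaeca
  21 |  16 | dbbdbbbcaaeca
  22 |   5 | dbeacaeacdedbbdbbbcaaeca
  23 |  14 | dedbbdbbbcaaeca
  24 |   7 | eacaeacdedbbdbbbcaaeca
  25 |  11 | eacdedbbdbbbcaaeca
  26 |  26 | eca
  27 |   1 | ecdadbeacaeacdedbbdbbbcaaeca
  28 |  15 | edbbdbbbcaaeca

SA = [28, 24, 8, 12, 4, 10, 25, 20, 21, 17, 22, 18, 6, 27, 23, 9, 2, 13, 0, 3, 19, 16, 5, 14, 7, 11, 26, 1, 15]
[i] adj suffixes → lcp
  [1] 28/24 → 1 ('a')
  [2] 24/8 → 1 ('a')
  [3] 8/12 → 2 ('ac')
  [4] 12/4 → 1 ('a')
  [5] 4/10 → 1 ('a')
  [6] 10/25 → 2 ('ae')
  [7] 25/20 → 0 ('')
  [8] 20/21 → 2 ('bb')
  [9] 21/17 → 2 ('bb')
  [10] 17/22 → 1 ('b')
  [11] 22/18 → 1 ('b')
  [12] 18/6 → 1 ('b')
  [13] 6/27 → 0 ('')
  [14] 27/23 → 2 ('ca')
  [15] 23/9 → 2 ('ca')
  [16] 9/2 → 1 ('c')
  [17] 2/13 → 2 ('cd')
  [18] 13/0 → 1 ('c')
  [19] 0/3 → 0 ('')
  [20] 3/19 → 1 ('d')
  [21] 19/16 → 3 ('dbb')
  [22] 16/5 → 2 ('db')
  [23] 5/14 → 1 ('d')
  [24] 14/7 → 0 ('')
  [25] 7/11 → 3 ('eac')
  [26] 11/26 → 1 ('e')
  [27] 26/1 → 2 ('ec')
  [28] 1/15 → 1 ('e')

n(n+1)/2 = 29·30/2 = 435
Σ LCP = 0 + 1 + 1 + 2 + 1 + 1 + 2 + 0 + 2 + 2 + 1 + 1 + 1 + 0 + 2 + 2 + 1 + 2 + 1 + 0 + 1 + 3 + 2 + 1 + 0 + 3 + 1 + 2 + 1 = 37
distinct = 435 − 37 = 398

398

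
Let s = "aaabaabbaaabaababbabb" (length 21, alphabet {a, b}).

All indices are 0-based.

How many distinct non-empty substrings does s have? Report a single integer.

sorted suffixes:
  #0 SA[0]=8  'aaabaababbabb'
  #1 SA[1]=0  'aaabaabbaaabaababbabb'
  #2 SA[2]=9  'aabaababbabb'
  #3 SA[3]=1  'aabaabbaaabaababbabb'
  #4 SA[4]=12  'aababbabb'
  #5 SA[5]=4  'aabbaaabaababbabb'
  #6 SA[6]=10  'abaababbabb'
  #7 SA[7]=2  'abaabbaaabaababbabb'
  #8 SA[8]=13  'ababbabb'
  #9 SA[9]=18  'abb'
  #10 SA[10]=5  'abbaaabaababbabb'
  #11 SA[11]=15  'abbabb'
  #12 SA[12]=20  'b'
  #13 SA[13]=7  'baaabaababbabb'
  #14 SA[14]=11  'baababbabb'
  #15 SA[15]=3  'baabbaaabaababbabb'
  #16 SA[16]=17  'babb'
  #17 SA[17]=14  'babbabb'
  #18 SA[18]=19  'bb'
  #19 SA[19]=6  'bbaaabaababbabb'
  #20 SA[20]=16  'bbabb'

SA = [8, 0, 9, 1, 12, 4, 10, 2, 13, 18, 5, 15, 20, 7, 11, 3, 17, 14, 19, 6, 16]
rank  pair      lcp
   1  s[8:],s[0:]  7  'aaabaab'
   2  s[0:],s[9:]  2  'aa'
   3  s[9:],s[1:]  6  'aabaab'
   4  s[1:],s[12:]  4  'aaba'
   5  s[12:],s[4:]  3  'aab'
   6  s[4:],s[10:]  1  'a'
   7  s[10:],s[2:]  5  'abaab'
   8  s[2:],s[13:]  3  'aba'
   9  s[13:],s[18:]  2  'ab'
  10  s[18:],s[5:]  3  'abb'
  11  s[5:],s[15:]  4  'abba'
  12  s[15:],s[20:]  0  ''
  13  s[20:],s[7:]  1  'b'
  14  s[7:],s[11:]  3  'baa'
  15  s[11:],s[3:]  4  'baab'
  16  s[3:],s[17:]  2  'ba'
  17  s[17:],s[14:]  4  'babb'
  18  s[14:],s[19:]  1  'b'
  19  s[19:],s[6:]  2  'bb'
  20  s[6:],s[16:]  3  'bba'

n(n+1)/2 = 21·22/2 = 231
Σ LCP = 0 + 7 + 2 + 6 + 4 + 3 + 1 + 5 + 3 + 2 + 3 + 4 + 0 + 1 + 3 + 4 + 2 + 4 + 1 + 2 + 3 = 60
distinct = 231 − 60 = 171

171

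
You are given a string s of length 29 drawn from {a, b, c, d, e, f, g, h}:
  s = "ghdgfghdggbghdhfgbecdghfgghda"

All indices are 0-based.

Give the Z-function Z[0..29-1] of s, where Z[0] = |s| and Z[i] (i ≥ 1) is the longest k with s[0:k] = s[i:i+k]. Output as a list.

[29, 0, 0, 1, 0, 4, 0, 0, 1, 1, 0, 3, 0, 0, 0, 0, 1, 0, 0, 0, 0, 2, 0, 0, 1, 3, 0, 0, 0]

Z[0]=29
i=1: fresh scan; Z[1]=0
i=2: fresh scan; Z[2]=0
i=3: fresh scan; Z[3]=1 extend→box=[3,4)
i=4: fresh scan; Z[4]=0
i=5: fresh scan; Z[5]=4 extend→box=[5,9)
i=6: min(r-i=3, Z[1]=0)=0; Z[6]=0
i=7: min(r-i=2, Z[2]=0)=0; Z[7]=0
i=8: min(r-i=1, Z[3]=1)=1; Z[8]=1
i=9: fresh scan; Z[9]=1 extend→box=[9,10)
i=10: fresh scan; Z[10]=0
i=11: fresh scan; Z[11]=3 extend→box=[11,14)
i=12: min(r-i=2, Z[1]=0)=0; Z[12]=0
i=13: min(r-i=1, Z[2]=0)=0; Z[13]=0
i=14: fresh scan; Z[14]=0
i=15: fresh scan; Z[15]=0
i=16: fresh scan; Z[16]=1 extend→box=[16,17)
i=17: fresh scan; Z[17]=0
i=18: fresh scan; Z[18]=0
i=19: fresh scan; Z[19]=0
i=20: fresh scan; Z[20]=0
i=21: fresh scan; Z[21]=2 extend→box=[21,23)
i=22: min(r-i=1, Z[1]=0)=0; Z[22]=0
i=23: fresh scan; Z[23]=0
i=24: fresh scan; Z[24]=1 extend→box=[24,25)
i=25: fresh scan; Z[25]=3 extend→box=[25,28)
i=26: min(r-i=2, Z[1]=0)=0; Z[26]=0
i=27: min(r-i=1, Z[2]=0)=0; Z[27]=0
i=28: fresh scan; Z[28]=0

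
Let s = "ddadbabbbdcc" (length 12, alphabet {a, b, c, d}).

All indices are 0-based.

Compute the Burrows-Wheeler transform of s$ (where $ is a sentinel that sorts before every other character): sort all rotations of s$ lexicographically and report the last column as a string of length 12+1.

cbddabbcddab$

rank  rotation       last
    0  $ddadbabbbdcc  c
    1  abbbdcc$ddadb  b
    2  adbabbbdcc$dd  d
    3  babbbdcc$ddad  d
    4  bbbdcc$ddadba  a
    5  bbdcc$ddadbab  b
    6  bdcc$ddadbabb  b
    7  c$ddadbabbbdc  c
    8  cc$ddadbabbbd  d
    9  dadbabbbdcc$d  d
   10  dbabbbdcc$dda  a
   11  dcc$ddadbabbb  b
   12  ddadbabbbdcc$  $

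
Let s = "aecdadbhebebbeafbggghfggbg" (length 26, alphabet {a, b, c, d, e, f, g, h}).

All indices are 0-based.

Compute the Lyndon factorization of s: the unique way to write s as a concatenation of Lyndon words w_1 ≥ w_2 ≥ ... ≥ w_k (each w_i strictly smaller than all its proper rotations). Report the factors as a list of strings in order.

["aecd", "adbhebebbeafbggghfggbg"]

emit factor 1: 'aecd' (i=0, period=4)
emit factor 2: 'adbhebebbeafbggghfggbg' (i=4, period=22)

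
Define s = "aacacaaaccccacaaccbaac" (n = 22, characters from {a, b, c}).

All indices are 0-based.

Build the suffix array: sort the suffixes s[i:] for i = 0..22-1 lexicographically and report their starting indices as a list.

rank→(start, suffix):
  0 → (5, 'aaaccccacaaccbaac')
  1 → (19, 'aac')
  2 → (0, 'aacacaaaccccacaaccbaac')
  3 → (14, 'aaccbaac')
  4 → (6, 'aaccccacaaccbaac')
  5 → (20, 'ac')
  6 → (3, 'acaaaccccacaaccbaac')
  7 → (12, 'acaaccbaac')
  8 → (1, 'acacaaaccccacaaccbaac')
  9 → (15, 'accbaac')
  10 → (7, 'accccacaaccbaac')
  11 → (18, 'baac')
  12 → (21, 'c')
  13 → (4, 'caaaccccacaaccbaac')
  14 → (13, 'caaccbaac')
  15 → (2, 'cacaaaccccacaaccbaac')
  16 → (11, 'cacaaccbaac')
  17 → (17, 'cbaac')
  18 → (10, 'ccacaaccbaac')
  19 → (16, 'ccbaac')
  20 → (9, 'cccacaaccbaac')
  21 → (8, 'ccccacaaccbaac')

[5, 19, 0, 14, 6, 20, 3, 12, 1, 15, 7, 18, 21, 4, 13, 2, 11, 17, 10, 16, 9, 8]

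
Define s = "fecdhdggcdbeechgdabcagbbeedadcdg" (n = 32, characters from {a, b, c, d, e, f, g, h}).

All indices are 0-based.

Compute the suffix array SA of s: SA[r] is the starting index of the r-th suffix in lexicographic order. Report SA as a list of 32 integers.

[17, 27, 20, 22, 18, 10, 23, 19, 8, 29, 2, 13, 16, 26, 9, 28, 30, 5, 3, 1, 12, 25, 11, 24, 0, 31, 21, 7, 15, 6, 4, 14]

rank | idx | suffix
   0 |  17 | abcagbbeedadcdg
   1 |  27 | adcdg
   2 |  20 | agbbeedadcdg
   3 |  22 | bbeedadcdg
   4 |  18 | bcagbbeedadcdg
   5 |  10 | beechgdabcagbbeedadcdg
   6 |  23 | beedadcdg
   7 |  19 | cagbbeedadcdg
   8 |   8 | cdbeechgdabcagbbeedadcdg
   9 |  29 | cdg
  10 |   2 | cdhdggcdbeechgdabcagbbeedadcdg
  11 |  13 | chgdabcagbbeedadcdg
  12 |  16 | dabcagbbeedadcdg
  13 |  26 | dadcdg
  14 |   9 | dbeechgdabcagbbeedadcdg
  15 |  28 | dcdg
  16 |  30 | dg
  17 |   5 | dggcdbeechgdabcagbbeedadcdg
  18 |   3 | dhdggcdbeechgdabcagbbeedadcdg
  19 |   1 | ecdhdggcdbeechgdabcagbbeedadcdg
  20 |  12 | echgdabcagbbeedadcdg
  21 |  25 | edadcdg
  22 |  11 | eechgdabcagbbeedadcdg
  23 |  24 | eedadcdg
  24 |   0 | fecdhdggcdbeechgdabcagbbeedadcdg
  25 |  31 | g
  26 |  21 | gbbeedadcdg
  27 |   7 | gcdbeechgdabcagbbeedadcdg
  28 |  15 | gdabcagbbeedadcdg
  29 |   6 | ggcdbeechgdabcagbbeedadcdg
  30 |   4 | hdggcdbeechgdabcagbbeedadcdg
  31 |  14 | hgdabcagbbeedadcdg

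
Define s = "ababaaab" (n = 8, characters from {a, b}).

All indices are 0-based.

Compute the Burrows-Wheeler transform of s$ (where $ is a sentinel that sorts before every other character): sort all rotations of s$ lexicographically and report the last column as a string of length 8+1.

bbaab$aaa

rank  rotation   last
    0  $ababaaab  b
    1  aaab$abab  b
    2  aab$ababa  a
    3  ab$ababaa  a
    4  abaaab$ab  b
    5  ababaaab$  $
    6  b$ababaaa  a
    7  baaab$aba  a
    8  babaaab$a  a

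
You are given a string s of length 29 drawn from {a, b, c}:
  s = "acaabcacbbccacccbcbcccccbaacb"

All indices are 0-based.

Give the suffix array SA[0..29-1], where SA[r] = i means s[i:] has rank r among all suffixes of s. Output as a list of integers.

[2, 25, 3, 0, 26, 6, 12, 28, 24, 8, 4, 16, 9, 18, 1, 5, 11, 27, 23, 7, 15, 17, 10, 22, 14, 21, 13, 20, 19]

rank→(start, suffix):
  0 → (2, 'aabcacbbccacccbcbcccccbaacb')
  1 → (25, 'aacb')
  2 → (3, 'abcacbbccacccbcbcccccbaacb')
  3 → (0, 'acaabcacbbccacccbcbcccccbaacb')
  4 → (26, 'acb')
  5 → (6, 'acbbccacccbcbcccccbaacb')
  6 → (12, 'acccbcbcccccbaacb')
  7 → (28, 'b')
  8 → (24, 'baacb')
  9 → (8, 'bbccacccbcbcccccbaacb')
  10 → (4, 'bcacbbccacccbcbcccccbaacb')
  11 → (16, 'bcbcccccbaacb')
  12 → (9, 'bccacccbcbcccccbaacb')
  13 → (18, 'bcccccbaacb')
  14 → (1, 'caabcacbbccacccbcbcccccbaacb')
  15 → (5, 'cacbbccacccbcbcccccbaacb')
  16 → (11, 'cacccbcbcccccbaacb')
  17 → (27, 'cb')
  18 → (23, 'cbaacb')
  19 → (7, 'cbbccacccbcbcccccbaacb')
  20 → (15, 'cbcbcccccbaacb')
  21 → (17, 'cbcccccbaacb')
  22 → (10, 'ccacccbcbcccccbaacb')
  23 → (22, 'ccbaacb')
  24 → (14, 'ccbcbcccccbaacb')
  25 → (21, 'cccbaacb')
  26 → (13, 'cccbcbcccccbaacb')
  27 → (20, 'ccccbaacb')
  28 → (19, 'cccccbaacb')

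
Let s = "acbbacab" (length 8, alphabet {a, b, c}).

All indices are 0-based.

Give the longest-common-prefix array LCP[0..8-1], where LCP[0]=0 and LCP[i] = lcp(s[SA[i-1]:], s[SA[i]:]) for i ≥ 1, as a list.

rank | idx | suffix
   0 |   6 | ab
   1 |   4 | acab
   2 |   0 | acbbacab
   3 |   7 | b
   4 |   3 | bacab
   5 |   2 | bbacab
   6 |   5 | cab
   7 |   1 | cbbacab

SA = [6, 4, 0, 7, 3, 2, 5, 1]
i: (SA[i-1],SA[i]) lcp shared
  1: (6,4) 1 'a'
  2: (4,0) 2 'ac'
  3: (0,7) 0 ''
  4: (7,3) 1 'b'
  5: (3,2) 1 'b'
  6: (2,5) 0 ''
  7: (5,1) 1 'c'

[0, 1, 2, 0, 1, 1, 0, 1]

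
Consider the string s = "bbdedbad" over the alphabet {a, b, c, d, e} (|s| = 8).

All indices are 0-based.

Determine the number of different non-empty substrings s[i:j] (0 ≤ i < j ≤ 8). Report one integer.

32

sorted suffixes:
  #0 SA[0]=6  'ad'
  #1 SA[1]=5  'bad'
  #2 SA[2]=0  'bbdedbad'
  #3 SA[3]=1  'bdedbad'
  #4 SA[4]=7  'd'
  #5 SA[5]=4  'dbad'
  #6 SA[6]=2  'dedbad'
  #7 SA[7]=3  'edbad'

SA = [6, 5, 0, 1, 7, 4, 2, 3]
[i] adj suffixes → lcp
  [1] 6/5 → 0 ('')
  [2] 5/0 → 1 ('b')
  [3] 0/1 → 1 ('b')
  [4] 1/7 → 0 ('')
  [5] 7/4 → 1 ('d')
  [6] 4/2 → 1 ('d')
  [7] 2/3 → 0 ('')

n(n+1)/2 = 8·9/2 = 36
Σ LCP = 0 + 0 + 1 + 1 + 0 + 1 + 1 + 0 = 4
distinct = 36 − 4 = 32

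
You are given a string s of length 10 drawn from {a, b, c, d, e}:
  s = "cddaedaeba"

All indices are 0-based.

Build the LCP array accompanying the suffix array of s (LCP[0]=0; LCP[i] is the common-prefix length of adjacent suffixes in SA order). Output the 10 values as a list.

rank | idx | suffix
   0 |   9 | a
   1 |   6 | aeba
   2 |   3 | aedaeba
   3 |   8 | ba
   4 |   0 | cddaedaeba
   5 |   5 | daeba
   6 |   2 | daedaeba
   7 |   1 | ddaedaeba
   8 |   7 | eba
   9 |   4 | edaeba

SA = [9, 6, 3, 8, 0, 5, 2, 1, 7, 4]
rank  pair      lcp
   1  s[9:],s[6:]  1  'a'
   2  s[6:],s[3:]  2  'ae'
   3  s[3:],s[8:]  0  ''
   4  s[8:],s[0:]  0  ''
   5  s[0:],s[5:]  0  ''
   6  s[5:],s[2:]  3  'dae'
   7  s[2:],s[1:]  1  'd'
   8  s[1:],s[7:]  0  ''
   9  s[7:],s[4:]  1  'e'

[0, 1, 2, 0, 0, 0, 3, 1, 0, 1]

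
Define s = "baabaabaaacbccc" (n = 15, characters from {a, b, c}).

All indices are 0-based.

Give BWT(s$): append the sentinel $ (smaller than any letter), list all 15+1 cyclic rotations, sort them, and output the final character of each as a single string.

cbbbaaaaaa$ccacb

rank  rotation          last
    0  $baabaabaaacbccc  c
    1  aaacbccc$baabaab  b
    2  aabaaacbccc$baab  b
    3  aabaabaaacbccc$b  b
    4  aacbccc$baabaaba  a
    5  abaaacbccc$baaba  a
    6  abaabaaacbccc$ba  a
    7  acbccc$baabaabaa  a
    8  baaacbccc$baabaa  a
    9  baabaaacbccc$baa  a
   10  baabaabaaacbccc$  $
   11  bccc$baabaabaaac  c
   12  c$baabaabaaacbcc  c
   13  cbccc$baabaabaaa  a
   14  cc$baabaabaaacbc  c
   15  ccc$baabaabaaacb  b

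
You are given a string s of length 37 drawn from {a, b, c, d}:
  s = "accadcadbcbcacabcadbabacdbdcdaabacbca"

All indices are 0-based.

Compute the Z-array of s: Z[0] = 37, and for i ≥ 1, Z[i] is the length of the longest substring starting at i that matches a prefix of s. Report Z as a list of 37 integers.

[37, 0, 0, 1, 0, 0, 1, 0, 0, 0, 0, 0, 2, 0, 1, 0, 0, 1, 0, 0, 1, 0, 2, 0, 0, 0, 0, 0, 0, 1, 1, 0, 2, 0, 0, 0, 1]

Z[0]=37
i=1: fresh scan; Z[1]=0
i=2: fresh scan; Z[2]=0
i=3: fresh scan; Z[3]=1 extend→box=[3,4)
i=4: fresh scan; Z[4]=0
i=5: fresh scan; Z[5]=0
i=6: fresh scan; Z[6]=1 extend→box=[6,7)
i=7: fresh scan; Z[7]=0
i=8: fresh scan; Z[8]=0
i=9: fresh scan; Z[9]=0
i=10: fresh scan; Z[10]=0
i=11: fresh scan; Z[11]=0
i=12: fresh scan; Z[12]=2 extend→box=[12,14)
i=13: min(r-i=1, Z[1]=0)=0; Z[13]=0
i=14: fresh scan; Z[14]=1 extend→box=[14,15)
i=15: fresh scan; Z[15]=0
i=16: fresh scan; Z[16]=0
i=17: fresh scan; Z[17]=1 extend→box=[17,18)
i=18: fresh scan; Z[18]=0
i=19: fresh scan; Z[19]=0
i=20: fresh scan; Z[20]=1 extend→box=[20,21)
i=21: fresh scan; Z[21]=0
i=22: fresh scan; Z[22]=2 extend→box=[22,24)
i=23: min(r-i=1, Z[1]=0)=0; Z[23]=0
i=24: fresh scan; Z[24]=0
i=25: fresh scan; Z[25]=0
i=26: fresh scan; Z[26]=0
i=27: fresh scan; Z[27]=0
i=28: fresh scan; Z[28]=0
i=29: fresh scan; Z[29]=1 extend→box=[29,30)
i=30: fresh scan; Z[30]=1 extend→box=[30,31)
i=31: fresh scan; Z[31]=0
i=32: fresh scan; Z[32]=2 extend→box=[32,34)
i=33: min(r-i=1, Z[1]=0)=0; Z[33]=0
i=34: fresh scan; Z[34]=0
i=35: fresh scan; Z[35]=0
i=36: fresh scan; Z[36]=1 extend→box=[36,37)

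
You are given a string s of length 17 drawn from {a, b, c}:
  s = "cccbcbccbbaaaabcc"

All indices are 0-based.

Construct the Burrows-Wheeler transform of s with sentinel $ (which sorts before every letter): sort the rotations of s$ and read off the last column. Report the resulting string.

cbaaabccaccccbbbc$

rank  rotation            last
    0  $cccbcbccbbaaaabcc  c
    1  aaaabcc$cccbcbccbb  b
    2  aaabcc$cccbcbccbba  a
    3  aabcc$cccbcbccbbaa  a
    4  abcc$cccbcbccbbaaa  a
    5  baaaabcc$cccbcbccb  b
    6  bbaaaabcc$cccbcbcc  c
    7  bcbccbbaaaabcc$ccc  c
    8  bcc$cccbcbccbbaaaa  a
    9  bccbbaaaabcc$cccbc  c
   10  c$cccbcbccbbaaaabc  c
   11  cbbaaaabcc$cccbcbc  c
   12  cbcbccbbaaaabcc$cc  c
   13  cbccbbaaaabcc$cccb  b
   14  cc$cccbcbccbbaaaab  b
   15  ccbbaaaabcc$cccbcb  b
   16  ccbcbccbbaaaabcc$c  c
   17  cccbcbccbbaaaabcc$  $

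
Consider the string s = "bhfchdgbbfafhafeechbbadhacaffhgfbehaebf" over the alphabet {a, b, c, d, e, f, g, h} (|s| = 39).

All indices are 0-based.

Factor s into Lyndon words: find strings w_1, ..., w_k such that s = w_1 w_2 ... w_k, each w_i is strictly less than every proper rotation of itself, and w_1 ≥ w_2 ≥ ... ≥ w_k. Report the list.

["bhfchdg", "bbf", "afh", "afeechbb", "adh", "acaffhgfbehaebf"]

emit factor 1: 'bhfchdg' (i=0, period=7)
emit factor 2: 'bbf' (i=7, period=3)
emit factor 3: 'afh' (i=10, period=3)
emit factor 4: 'afeechbb' (i=13, period=8)
emit factor 5: 'adh' (i=21, period=3)
emit factor 6: 'acaffhgfbehaebf' (i=24, period=15)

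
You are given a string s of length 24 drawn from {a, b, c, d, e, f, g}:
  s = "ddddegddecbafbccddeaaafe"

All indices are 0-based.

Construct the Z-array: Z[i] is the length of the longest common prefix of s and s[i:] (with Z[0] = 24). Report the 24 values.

Z[0]=24
i=1: i≥r, start 0; Z[1]=3 scan→box=[1,4)
i=2: min(r-i=2, Z[1]=3)=2; Z[2]=2
i=3: min(r-i=1, Z[2]=2)=1; Z[3]=1
i=4: i≥r, start 0; Z[4]=0
i=5: i≥r, start 0; Z[5]=0
i=6: i≥r, start 0; Z[6]=2 scan→box=[6,8)
i=7: min(r-i=1, Z[1]=3)=1; Z[7]=1
i=8: i≥r, start 0; Z[8]=0
i=9: i≥r, start 0; Z[9]=0
i=10: i≥r, start 0; Z[10]=0
i=11: i≥r, start 0; Z[11]=0
i=12: i≥r, start 0; Z[12]=0
i=13: i≥r, start 0; Z[13]=0
i=14: i≥r, start 0; Z[14]=0
i=15: i≥r, start 0; Z[15]=0
i=16: i≥r, start 0; Z[16]=2 scan→box=[16,18)
i=17: min(r-i=1, Z[1]=3)=1; Z[17]=1
i=18: i≥r, start 0; Z[18]=0
i=19: i≥r, start 0; Z[19]=0
i=20: i≥r, start 0; Z[20]=0
i=21: i≥r, start 0; Z[21]=0
i=22: i≥r, start 0; Z[22]=0
i=23: i≥r, start 0; Z[23]=0

[24, 3, 2, 1, 0, 0, 2, 1, 0, 0, 0, 0, 0, 0, 0, 0, 2, 1, 0, 0, 0, 0, 0, 0]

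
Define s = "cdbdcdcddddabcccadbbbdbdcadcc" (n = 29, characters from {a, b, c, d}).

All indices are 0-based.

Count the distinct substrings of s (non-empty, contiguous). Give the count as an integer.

rank | idx | suffix
   0 |  11 | abcccadbbbdbdcadcc
   1 |  16 | adbbbdbdcadcc
   2 |  25 | adcc
   3 |  18 | bbbdbdcadcc
   4 |  19 | bbdbdcadcc
   5 |  12 | bcccadbbbdbdcadcc
   6 |  20 | bdbdcadcc
   7 |  22 | bdcadcc
   8 |   2 | bdcdcddddabcccadbbbdbdcadcc
   9 |  28 | c
  10 |  15 | cadbbbdbdcadcc
  11 |  24 | cadcc
  12 |  27 | cc
  13 |  14 | ccadbbbdbdcadcc
  14 |  13 | cccadbbbdbdcadcc
  15 |   0 | cdbdcdcddddabcccadbbbdbdcadcc
  16 |   4 | cdcddddabcccadbbbdbdcadcc
  17 |   6 | cddddabcccadbbbdbdcadcc
  18 |  10 | dabcccadbbbdbdcadcc
  19 |  17 | dbbbdbdcadcc
  20 |  21 | dbdcadcc
  21 |   1 | dbdcdcddddabcccadbbbdbdcadcc
  22 |  23 | dcadcc
  23 |  26 | dcc
  24 |   3 | dcdcddddabcccadbbbdbdcadcc
  25 |   5 | dcddddabcccadbbbdbdcadcc
  26 |   9 | ddabcccadbbbdbdcadcc
  27 |   8 | dddabcccadbbbdbdcadcc
  28 |   7 | ddddabcccadbbbdbdcadcc

SA = [11, 16, 25, 18, 19, 12, 20, 22, 2, 28, 15, 24, 27, 14, 13, 0, 4, 6, 10, 17, 21, 1, 23, 26, 3, 5, 9, 8, 7]
i: (SA[i-1],SA[i]) lcp shared
  1: (11,16) 1 'a'
  2: (16,25) 2 'ad'
  3: (25,18) 0 ''
  4: (18,19) 2 'bb'
  5: (19,12) 1 'b'
  6: (12,20) 1 'b'
  7: (20,22) 2 'bd'
  8: (22,2) 3 'bdc'
  9: (2,28) 0 ''
  10: (28,15) 1 'c'
  11: (15,24) 3 'cad'
  12: (24,27) 1 'c'
  13: (27,14) 2 'cc'
  14: (14,13) 2 'cc'
  15: (13,0) 1 'c'
  16: (0,4) 2 'cd'
  17: (4,6) 2 'cd'
  18: (6,10) 0 ''
  19: (10,17) 1 'd'
  20: (17,21) 2 'db'
  21: (21,1) 4 'dbdc'
  22: (1,23) 1 'd'
  23: (23,26) 2 'dc'
  24: (26,3) 2 'dc'
  25: (3,5) 3 'dcd'
  26: (5,9) 1 'd'
  27: (9,8) 2 'dd'
  28: (8,7) 3 'ddd'

n(n+1)/2 = 29·30/2 = 435
Σ LCP = 0 + 1 + 2 + 0 + 2 + 1 + 1 + 2 + 3 + 0 + 1 + 3 + 1 + 2 + 2 + 1 + 2 + 2 + 0 + 1 + 2 + 4 + 1 + 2 + 2 + 3 + 1 + 2 + 3 = 47
distinct = 435 − 47 = 388

388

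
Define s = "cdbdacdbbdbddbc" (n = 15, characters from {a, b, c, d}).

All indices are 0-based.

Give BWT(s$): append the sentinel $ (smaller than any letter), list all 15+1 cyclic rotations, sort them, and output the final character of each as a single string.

cddddbdba$bcdcbb

rank  rotation          last
    0  $cdbdacdbbdbddbc  c
    1  acdbbdbddbc$cdbd  d
    2  bbdbddbc$cdbdacd  d
    3  bc$cdbdacdbbdbdd  d
    4  bdacdbbdbddbc$cd  d
    5  bdbddbc$cdbdacdb  b
    6  bddbc$cdbdacdbbd  d
    7  c$cdbdacdbbdbddb  b
    8  cdbbdbddbc$cdbda  a
    9  cdbdacdbbdbddbc$  $
   10  dacdbbdbddbc$cdb  b
   11  dbbdbddbc$cdbdac  c
   12  dbc$cdbdacdbbdbd  d
   13  dbdacdbbdbddbc$c  c
   14  dbddbc$cdbdacdbb  b
   15  ddbc$cdbdacdbbdb  b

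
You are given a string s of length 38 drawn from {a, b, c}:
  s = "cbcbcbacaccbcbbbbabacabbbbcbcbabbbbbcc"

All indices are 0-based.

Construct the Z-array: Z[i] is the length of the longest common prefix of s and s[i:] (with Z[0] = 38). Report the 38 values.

Z[0]=38
i=1: outside box; Z[1]=0
i=2: outside box; Z[2]=4 grow→box=[2,6)
i=3: min(r-i=3, Z[1]=0)=0; Z[3]=0
i=4: min(r-i=2, Z[2]=4)=2; Z[4]=2
i=5: min(r-i=1, Z[3]=0)=0; Z[5]=0
i=6: outside box; Z[6]=0
i=7: outside box; Z[7]=1 grow→box=[7,8)
i=8: outside box; Z[8]=0
i=9: outside box; Z[9]=1 grow→box=[9,10)
i=10: outside box; Z[10]=4 grow→box=[10,14)
i=11: min(r-i=3, Z[1]=0)=0; Z[11]=0
i=12: min(r-i=2, Z[2]=4)=2; Z[12]=2
i=13: min(r-i=1, Z[3]=0)=0; Z[13]=0
i=14: outside box; Z[14]=0
i=15: outside box; Z[15]=0
i=16: outside box; Z[16]=0
i=17: outside box; Z[17]=0
i=18: outside box; Z[18]=0
i=19: outside box; Z[19]=0
i=20: outside box; Z[20]=1 grow→box=[20,21)
i=21: outside box; Z[21]=0
i=22: outside box; Z[22]=0
i=23: outside box; Z[23]=0
i=24: outside box; Z[24]=0
i=25: outside box; Z[25]=0
i=26: outside box; Z[26]=4 grow→box=[26,30)
i=27: min(r-i=3, Z[1]=0)=0; Z[27]=0
i=28: min(r-i=2, Z[2]=4)=2; Z[28]=2
i=29: min(r-i=1, Z[3]=0)=0; Z[29]=0
i=30: outside box; Z[30]=0
i=31: outside box; Z[31]=0
i=32: outside box; Z[32]=0
i=33: outside box; Z[33]=0
i=34: outside box; Z[34]=0
i=35: outside box; Z[35]=0
i=36: outside box; Z[36]=1 grow→box=[36,37)
i=37: outside box; Z[37]=1 grow→box=[37,38)

[38, 0, 4, 0, 2, 0, 0, 1, 0, 1, 4, 0, 2, 0, 0, 0, 0, 0, 0, 0, 1, 0, 0, 0, 0, 0, 4, 0, 2, 0, 0, 0, 0, 0, 0, 0, 1, 1]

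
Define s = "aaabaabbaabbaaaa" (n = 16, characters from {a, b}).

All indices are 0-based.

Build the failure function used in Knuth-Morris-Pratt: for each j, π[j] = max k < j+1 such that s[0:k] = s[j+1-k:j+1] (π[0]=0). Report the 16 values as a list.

π[0] = 0
j=1 s[j]='a': π[1]=1 (border 'a')
j=2 s[j]='a': π[2]=2 (border 'aa')
j=3 s[j]='b': k: 2→1→0; π[3]=0 (border '')
j=4 s[j]='a': π[4]=1 (border 'a')
j=5 s[j]='a': π[5]=2 (border 'aa')
j=6 s[j]='b': k: 2→1→0; π[6]=0 (border '')
j=7 s[j]='b': π[7]=0 (border '')
j=8 s[j]='a': π[8]=1 (border 'a')
j=9 s[j]='a': π[9]=2 (border 'aa')
j=10 s[j]='b': k: 2→1→0; π[10]=0 (border '')
j=11 s[j]='b': π[11]=0 (border '')
j=12 s[j]='a': π[12]=1 (border 'a')
j=13 s[j]='a': π[13]=2 (border 'aa')
j=14 s[j]='a': π[14]=3 (border 'aaa')
j=15 s[j]='a': k: 3→2; π[15]=3 (border 'aaa')

[0, 1, 2, 0, 1, 2, 0, 0, 1, 2, 0, 0, 1, 2, 3, 3]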